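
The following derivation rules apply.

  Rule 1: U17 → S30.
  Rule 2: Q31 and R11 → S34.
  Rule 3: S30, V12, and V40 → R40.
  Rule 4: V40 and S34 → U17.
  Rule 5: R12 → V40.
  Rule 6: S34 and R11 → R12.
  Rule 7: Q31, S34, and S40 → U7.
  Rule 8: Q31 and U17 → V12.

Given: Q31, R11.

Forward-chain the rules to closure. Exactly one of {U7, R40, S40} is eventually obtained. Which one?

R40

Q31 and R11 hold, so S34 follows (Rule 2).
S34 and R11 hold, so R12 follows (Rule 6).
R12 holds, so V40 follows (Rule 5).
From V40 and S34, Rule 4 gives U17.
From Q31 and U17, Rule 8 gives V12.
U17 holds, so S30 follows (Rule 1).
From S30, V12, and V40, Rule 3 gives R40.
U7 would need Q31, S34, and S40 (Rule 7), but S40 is never established. No rule produces S40, and it is not given.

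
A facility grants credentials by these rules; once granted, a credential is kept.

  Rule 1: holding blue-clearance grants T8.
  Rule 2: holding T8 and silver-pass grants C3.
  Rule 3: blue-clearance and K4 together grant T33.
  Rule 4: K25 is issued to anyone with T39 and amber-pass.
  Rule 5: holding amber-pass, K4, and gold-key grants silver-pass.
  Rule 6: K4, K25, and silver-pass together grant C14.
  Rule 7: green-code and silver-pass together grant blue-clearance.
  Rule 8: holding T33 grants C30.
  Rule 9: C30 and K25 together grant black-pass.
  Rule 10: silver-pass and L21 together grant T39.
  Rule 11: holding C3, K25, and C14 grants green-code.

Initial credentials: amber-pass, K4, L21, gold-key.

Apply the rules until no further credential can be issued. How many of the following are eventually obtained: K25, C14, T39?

Holding amber-pass, K4, and gold-key grants silver-pass (Rule 5).
Holding silver-pass and L21 grants T39 (Rule 10).
Holding T39 and amber-pass grants K25 (Rule 4).
Holding K4, K25, and silver-pass grants C14 (Rule 6).
K25: reached.
C14: reached.
T39: reached.
All 3 are reached.

3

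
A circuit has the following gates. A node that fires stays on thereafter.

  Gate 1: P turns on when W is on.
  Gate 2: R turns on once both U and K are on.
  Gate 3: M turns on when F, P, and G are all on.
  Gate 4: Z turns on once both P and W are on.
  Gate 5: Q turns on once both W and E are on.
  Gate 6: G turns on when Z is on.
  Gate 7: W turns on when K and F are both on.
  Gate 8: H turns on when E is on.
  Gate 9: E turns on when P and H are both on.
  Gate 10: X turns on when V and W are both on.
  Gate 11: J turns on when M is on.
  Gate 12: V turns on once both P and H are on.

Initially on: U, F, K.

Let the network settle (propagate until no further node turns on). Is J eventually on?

Gate 7: K and F on → W on.
W is on, so P turns on (Gate 1).
P and W are on, so Z turns on (Gate 4).
Gate 6: Z on → G on.
F, P, and G are on, so M turns on (Gate 3).
Gate 11: M on → J on.

Yes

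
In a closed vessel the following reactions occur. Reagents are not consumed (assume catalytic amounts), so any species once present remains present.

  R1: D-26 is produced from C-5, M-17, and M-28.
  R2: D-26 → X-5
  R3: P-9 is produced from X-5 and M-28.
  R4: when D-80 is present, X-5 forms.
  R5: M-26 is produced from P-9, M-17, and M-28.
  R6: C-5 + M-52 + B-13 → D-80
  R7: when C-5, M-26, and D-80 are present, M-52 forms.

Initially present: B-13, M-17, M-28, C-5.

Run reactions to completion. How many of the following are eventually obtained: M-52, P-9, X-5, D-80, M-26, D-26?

4

C-5, M-17, and M-28 present → D-26 forms (R1).
D-26 present → X-5 forms (R2).
X-5 and M-28 present → P-9 forms (R3).
P-9, M-17, and M-28 present → M-26 forms (R5).
M-52 would need C-5, M-26, and D-80 (R7), but D-80 never forms.
P-9: reached.
X-5: reached.
D-80 would need C-5, M-52, and B-13 (R6), but M-52 never forms.
M-26: reached.
D-26: reached.
Reached: P-9, X-5, M-26, and D-26 — 4 of the 6.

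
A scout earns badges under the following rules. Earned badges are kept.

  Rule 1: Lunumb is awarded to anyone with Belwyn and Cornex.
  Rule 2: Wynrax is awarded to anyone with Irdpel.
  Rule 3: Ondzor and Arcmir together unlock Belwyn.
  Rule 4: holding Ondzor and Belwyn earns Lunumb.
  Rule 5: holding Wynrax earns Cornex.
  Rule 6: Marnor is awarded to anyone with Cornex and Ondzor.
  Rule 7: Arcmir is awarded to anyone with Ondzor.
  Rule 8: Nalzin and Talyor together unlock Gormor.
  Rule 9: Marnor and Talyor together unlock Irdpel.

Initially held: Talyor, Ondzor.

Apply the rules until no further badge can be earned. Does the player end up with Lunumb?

With Ondzor, Arcmir is earned (Rule 7).
With Ondzor and Arcmir, Belwyn is earned (Rule 3).
With Ondzor and Belwyn, Lunumb is earned (Rule 4).

Yes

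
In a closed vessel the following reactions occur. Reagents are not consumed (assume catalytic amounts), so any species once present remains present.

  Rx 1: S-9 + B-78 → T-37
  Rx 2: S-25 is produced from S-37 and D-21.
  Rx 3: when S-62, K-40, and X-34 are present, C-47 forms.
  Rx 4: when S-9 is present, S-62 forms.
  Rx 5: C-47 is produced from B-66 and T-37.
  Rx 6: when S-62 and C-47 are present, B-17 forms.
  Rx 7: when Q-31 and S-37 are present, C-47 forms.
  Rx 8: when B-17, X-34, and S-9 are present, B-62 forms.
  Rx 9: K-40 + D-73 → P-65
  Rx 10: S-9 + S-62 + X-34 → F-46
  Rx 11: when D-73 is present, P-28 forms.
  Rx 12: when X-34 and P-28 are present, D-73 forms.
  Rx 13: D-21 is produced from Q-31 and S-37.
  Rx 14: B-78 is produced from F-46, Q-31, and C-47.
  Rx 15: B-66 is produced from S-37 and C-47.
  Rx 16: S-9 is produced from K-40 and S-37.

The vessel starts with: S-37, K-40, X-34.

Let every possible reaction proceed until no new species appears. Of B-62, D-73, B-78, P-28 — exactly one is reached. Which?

B-62

K-40 and S-37 present → S-9 forms (Rx 16).
S-9 present → S-62 forms (Rx 4).
S-62, K-40, and X-34 present → C-47 forms (Rx 3).
S-62 and C-47 present → B-17 forms (Rx 6).
B-17, X-34, and S-9 present → B-62 forms (Rx 8).
B-78 would need F-46, Q-31, and C-47 (Rx 14), but Q-31 never forms. D-73 would need X-34 and P-28 (Rx 12), but P-28 never forms. P-28 would need D-73 (Rx 11), but D-73 never forms.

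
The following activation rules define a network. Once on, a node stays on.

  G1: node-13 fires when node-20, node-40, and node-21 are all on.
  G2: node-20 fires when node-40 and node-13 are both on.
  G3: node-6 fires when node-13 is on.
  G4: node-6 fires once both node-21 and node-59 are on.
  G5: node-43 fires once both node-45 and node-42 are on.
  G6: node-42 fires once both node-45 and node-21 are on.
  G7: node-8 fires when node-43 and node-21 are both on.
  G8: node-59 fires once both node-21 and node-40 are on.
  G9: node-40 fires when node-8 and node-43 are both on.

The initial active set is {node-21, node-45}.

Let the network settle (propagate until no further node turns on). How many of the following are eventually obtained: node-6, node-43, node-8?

G6: node-45 and node-21 on → node-42 on.
G5: node-45 and node-42 on → node-43 on.
G7: node-43 and node-21 on → node-8 on.
node-8 and node-43 are on, so node-40 fires (G9).
node-21 and node-40 are on, so node-59 fires (G8).
G4: node-21 and node-59 on → node-6 on.
node-6: reached.
node-43: reached.
node-8: reached.
All 3 are reached.

3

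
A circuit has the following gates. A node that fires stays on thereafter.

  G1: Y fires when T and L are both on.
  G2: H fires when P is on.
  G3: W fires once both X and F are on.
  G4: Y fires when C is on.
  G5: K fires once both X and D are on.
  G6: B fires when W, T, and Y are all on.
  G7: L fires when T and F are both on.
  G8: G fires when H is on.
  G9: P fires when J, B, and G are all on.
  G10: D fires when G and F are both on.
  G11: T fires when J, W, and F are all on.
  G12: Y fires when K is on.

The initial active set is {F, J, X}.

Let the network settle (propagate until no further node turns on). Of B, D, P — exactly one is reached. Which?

X and F are on, so W fires (G3).
J, W, and F are on, so T fires (G11).
T and F are on, so L fires (G7).
G1: T and L on → Y on.
W, T, and Y are on, so B fires (G6).
D would need G and F (G10), but G never turns on. P would need J, B, and G (G9), but G never turns on.

B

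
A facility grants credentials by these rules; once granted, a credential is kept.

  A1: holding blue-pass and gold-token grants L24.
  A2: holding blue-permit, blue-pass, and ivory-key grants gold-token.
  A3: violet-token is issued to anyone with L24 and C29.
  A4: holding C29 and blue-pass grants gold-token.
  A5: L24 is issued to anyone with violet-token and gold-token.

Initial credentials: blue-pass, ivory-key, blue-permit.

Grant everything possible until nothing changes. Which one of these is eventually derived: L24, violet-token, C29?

Holding blue-permit, blue-pass, and ivory-key grants gold-token (A2).
Holding blue-pass and gold-token grants L24 (A1).
No rule produces C29, and it is not given. violet-token would need L24 and C29 (A3), but C29 is never granted.

L24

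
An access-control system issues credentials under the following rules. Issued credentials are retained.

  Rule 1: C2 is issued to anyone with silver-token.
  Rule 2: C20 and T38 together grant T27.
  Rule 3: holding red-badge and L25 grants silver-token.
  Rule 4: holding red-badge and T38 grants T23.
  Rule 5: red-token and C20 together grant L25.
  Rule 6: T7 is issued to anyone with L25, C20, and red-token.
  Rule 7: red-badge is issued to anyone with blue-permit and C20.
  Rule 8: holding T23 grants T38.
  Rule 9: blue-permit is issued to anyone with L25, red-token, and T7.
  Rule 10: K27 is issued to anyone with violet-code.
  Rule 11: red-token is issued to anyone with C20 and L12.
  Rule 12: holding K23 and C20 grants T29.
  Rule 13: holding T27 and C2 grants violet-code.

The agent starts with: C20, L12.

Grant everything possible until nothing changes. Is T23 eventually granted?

No

T23 would need red-badge and T38 (Rule 4), but T38 is never granted.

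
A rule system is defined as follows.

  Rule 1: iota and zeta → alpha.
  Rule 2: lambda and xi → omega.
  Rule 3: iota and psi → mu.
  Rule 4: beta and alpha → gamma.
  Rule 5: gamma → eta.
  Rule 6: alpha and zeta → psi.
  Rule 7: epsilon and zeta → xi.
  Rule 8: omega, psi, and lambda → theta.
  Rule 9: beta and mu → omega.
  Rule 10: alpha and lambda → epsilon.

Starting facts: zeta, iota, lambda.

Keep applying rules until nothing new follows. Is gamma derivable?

No

gamma would need beta and alpha (Rule 4), but beta is never established.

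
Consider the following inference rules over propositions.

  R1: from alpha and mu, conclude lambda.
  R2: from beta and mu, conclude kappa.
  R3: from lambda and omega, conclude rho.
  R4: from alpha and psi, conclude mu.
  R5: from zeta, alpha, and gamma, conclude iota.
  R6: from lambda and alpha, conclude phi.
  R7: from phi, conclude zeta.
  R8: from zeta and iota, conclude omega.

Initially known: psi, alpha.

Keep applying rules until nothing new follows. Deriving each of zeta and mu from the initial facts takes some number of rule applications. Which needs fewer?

mu

mu: From alpha and psi, R4 gives mu. [1 rule application]
zeta: From alpha and psi, R4 gives mu. From alpha and mu, R1 gives lambda. lambda and alpha hold, so phi follows (R6). From phi, R7 gives zeta. [4 rule applications]
mu needs fewer.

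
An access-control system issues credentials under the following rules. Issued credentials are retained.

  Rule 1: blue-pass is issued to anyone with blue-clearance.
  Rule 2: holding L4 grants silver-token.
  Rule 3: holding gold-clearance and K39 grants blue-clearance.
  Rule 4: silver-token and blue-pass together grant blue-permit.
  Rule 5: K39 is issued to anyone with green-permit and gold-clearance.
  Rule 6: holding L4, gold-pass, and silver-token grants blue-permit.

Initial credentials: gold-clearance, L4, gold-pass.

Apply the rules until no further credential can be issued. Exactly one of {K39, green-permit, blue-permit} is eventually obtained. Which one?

Holding L4 grants silver-token (Rule 2).
Holding L4, gold-pass, and silver-token grants blue-permit (Rule 6).
No rule produces green-permit, and it is not given. K39 would need green-permit and gold-clearance (Rule 5), but green-permit is never granted.

blue-permit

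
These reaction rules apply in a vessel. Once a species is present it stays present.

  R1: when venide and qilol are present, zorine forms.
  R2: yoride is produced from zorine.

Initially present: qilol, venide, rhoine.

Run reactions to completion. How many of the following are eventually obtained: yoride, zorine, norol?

venide and qilol present → zorine forms (R1).
zorine present → yoride forms (R2).
yoride: reached.
zorine: reached.
No rule produces norol, and it is not given.
Reached: yoride and zorine — 2 of the 3.

2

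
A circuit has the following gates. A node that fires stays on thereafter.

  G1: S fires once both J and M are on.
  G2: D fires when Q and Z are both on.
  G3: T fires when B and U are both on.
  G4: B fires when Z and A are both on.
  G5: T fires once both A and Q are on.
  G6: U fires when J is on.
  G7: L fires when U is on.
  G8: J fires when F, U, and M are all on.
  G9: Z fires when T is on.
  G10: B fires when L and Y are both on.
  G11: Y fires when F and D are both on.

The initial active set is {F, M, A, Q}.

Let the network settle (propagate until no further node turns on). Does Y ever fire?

G5: A and Q on → T on.
G9: T on → Z on.
Q and Z are on, so D fires (G2).
G11: F and D on → Y on.

Yes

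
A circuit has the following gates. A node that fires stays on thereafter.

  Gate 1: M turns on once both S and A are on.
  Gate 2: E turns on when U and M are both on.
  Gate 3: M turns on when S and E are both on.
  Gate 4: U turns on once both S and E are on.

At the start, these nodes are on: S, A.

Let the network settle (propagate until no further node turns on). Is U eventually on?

U would need S and E (Gate 4), but E never turns on.

No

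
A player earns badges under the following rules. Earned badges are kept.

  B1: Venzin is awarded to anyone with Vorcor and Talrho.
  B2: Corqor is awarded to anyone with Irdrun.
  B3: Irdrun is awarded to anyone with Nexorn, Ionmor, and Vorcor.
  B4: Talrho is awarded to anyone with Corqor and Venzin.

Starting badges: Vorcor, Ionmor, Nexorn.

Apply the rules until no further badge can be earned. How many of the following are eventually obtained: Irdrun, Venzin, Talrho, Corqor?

With Nexorn, Ionmor, and Vorcor, Irdrun is earned (B3).
With Irdrun, Corqor is earned (B2).
Irdrun: reached.
Venzin would need Vorcor and Talrho (B1), but Talrho is never earned.
Talrho would need Corqor and Venzin (B4), but Venzin is never earned.
Corqor: reached.
Reached: Irdrun and Corqor — 2 of the 4.

2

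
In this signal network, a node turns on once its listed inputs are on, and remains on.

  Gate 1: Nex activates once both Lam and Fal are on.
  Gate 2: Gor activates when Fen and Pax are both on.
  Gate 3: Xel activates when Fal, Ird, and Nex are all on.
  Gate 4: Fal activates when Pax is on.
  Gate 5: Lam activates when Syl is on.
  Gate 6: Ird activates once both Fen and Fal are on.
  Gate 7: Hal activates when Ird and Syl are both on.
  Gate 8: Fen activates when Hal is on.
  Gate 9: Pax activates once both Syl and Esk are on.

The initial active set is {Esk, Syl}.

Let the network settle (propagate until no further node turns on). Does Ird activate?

Ird would need Fen and Fal (Gate 6), but Fen never turns on.

No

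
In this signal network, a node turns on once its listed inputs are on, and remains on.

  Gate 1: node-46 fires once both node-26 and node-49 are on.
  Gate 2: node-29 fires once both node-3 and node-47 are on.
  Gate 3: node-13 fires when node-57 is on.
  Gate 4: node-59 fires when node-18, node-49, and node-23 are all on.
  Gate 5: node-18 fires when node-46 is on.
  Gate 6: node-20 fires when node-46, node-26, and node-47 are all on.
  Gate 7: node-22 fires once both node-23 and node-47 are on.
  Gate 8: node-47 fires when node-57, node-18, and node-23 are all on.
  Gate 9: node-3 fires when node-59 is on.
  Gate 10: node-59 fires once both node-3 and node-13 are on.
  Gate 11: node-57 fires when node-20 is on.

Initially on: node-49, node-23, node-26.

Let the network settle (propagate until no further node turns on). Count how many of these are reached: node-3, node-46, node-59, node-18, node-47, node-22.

4

Gate 1: node-26 and node-49 on → node-46 on.
node-46 is on, so node-18 fires (Gate 5).
node-18, node-49, and node-23 are on, so node-59 fires (Gate 4).
Gate 9: node-59 on → node-3 on.
node-3: reached.
node-46: reached.
node-59: reached.
node-18: reached.
node-47 would need node-57, node-18, and node-23 (Gate 8), but node-57 never turns on.
node-22 would need node-23 and node-47 (Gate 7), but node-47 never turns on.
Reached: node-3, node-46, node-59, and node-18 — 4 of the 6.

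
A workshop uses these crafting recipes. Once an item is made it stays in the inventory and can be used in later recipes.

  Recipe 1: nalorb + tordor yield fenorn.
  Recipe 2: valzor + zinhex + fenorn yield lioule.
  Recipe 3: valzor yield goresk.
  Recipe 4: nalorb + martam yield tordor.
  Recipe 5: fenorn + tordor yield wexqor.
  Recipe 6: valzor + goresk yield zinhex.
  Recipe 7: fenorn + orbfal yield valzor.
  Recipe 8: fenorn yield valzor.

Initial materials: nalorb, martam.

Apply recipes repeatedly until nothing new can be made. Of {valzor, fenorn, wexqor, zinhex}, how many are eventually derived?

Using Recipe 4, nalorb and martam make tordor.
Using Recipe 1, nalorb and tordor make fenorn.
Using Recipe 8, fenorn makes valzor.
Using Recipe 5, fenorn and tordor make wexqor.
valzor → goresk (Recipe 3).
Using Recipe 6, valzor and goresk make zinhex.
valzor: reached.
fenorn: reached.
wexqor: reached.
zinhex: reached.
All 4 are reached.

4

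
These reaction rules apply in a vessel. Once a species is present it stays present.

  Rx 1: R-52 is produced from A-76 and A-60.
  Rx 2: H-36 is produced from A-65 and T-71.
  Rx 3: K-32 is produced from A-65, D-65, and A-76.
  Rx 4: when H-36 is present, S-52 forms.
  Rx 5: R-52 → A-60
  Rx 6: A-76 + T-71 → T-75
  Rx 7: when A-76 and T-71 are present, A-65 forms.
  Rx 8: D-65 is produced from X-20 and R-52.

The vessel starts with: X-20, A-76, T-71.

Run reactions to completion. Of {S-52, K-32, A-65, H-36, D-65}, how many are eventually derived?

A-76 and T-71 present → A-65 forms (Rx 7).
A-65 and T-71 present → H-36 forms (Rx 2).
H-36 present → S-52 forms (Rx 4).
S-52: reached.
K-32 would need A-65, D-65, and A-76 (Rx 3), but D-65 never forms.
A-65: reached.
H-36: reached.
D-65 would need X-20 and R-52 (Rx 8), but R-52 never forms.
Reached: S-52, A-65, and H-36 — 3 of the 5.

3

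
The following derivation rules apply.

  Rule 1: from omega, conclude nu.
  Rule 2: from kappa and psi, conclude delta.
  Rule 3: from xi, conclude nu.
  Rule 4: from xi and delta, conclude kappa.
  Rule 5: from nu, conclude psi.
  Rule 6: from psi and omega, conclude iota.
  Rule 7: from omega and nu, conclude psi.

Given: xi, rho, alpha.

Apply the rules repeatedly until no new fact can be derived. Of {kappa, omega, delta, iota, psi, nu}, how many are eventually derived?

2

From xi, Rule 3 gives nu.
From nu, Rule 5 gives psi.
kappa would need xi and delta (Rule 4), but delta is never established.
No rule produces omega, and it is not given.
delta would need kappa and psi (Rule 2), but kappa is never established.
iota would need psi and omega (Rule 6), but omega is never established.
psi: reached.
nu: reached.
Reached: psi and nu — 2 of the 6.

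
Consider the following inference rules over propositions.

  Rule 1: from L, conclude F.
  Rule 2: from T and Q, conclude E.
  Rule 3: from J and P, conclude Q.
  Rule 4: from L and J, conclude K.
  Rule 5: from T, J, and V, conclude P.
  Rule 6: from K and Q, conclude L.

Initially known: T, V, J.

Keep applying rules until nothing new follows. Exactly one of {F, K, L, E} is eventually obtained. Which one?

E

T, J, and V hold, so P follows (Rule 5).
From J and P, Rule 3 gives Q.
From T and Q, Rule 2 gives E.
L would need K and Q (Rule 6), but K is never established. K would need L and J (Rule 4), but L is never established. F would need L (Rule 1), but L is never established.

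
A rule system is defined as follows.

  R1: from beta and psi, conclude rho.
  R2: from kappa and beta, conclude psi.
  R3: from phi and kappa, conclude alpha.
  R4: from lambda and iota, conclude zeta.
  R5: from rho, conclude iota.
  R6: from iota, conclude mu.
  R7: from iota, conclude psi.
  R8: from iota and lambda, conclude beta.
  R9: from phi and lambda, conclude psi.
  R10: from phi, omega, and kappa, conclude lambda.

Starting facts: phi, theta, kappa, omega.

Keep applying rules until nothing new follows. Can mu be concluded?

No

mu would need iota (R6), but iota is never established.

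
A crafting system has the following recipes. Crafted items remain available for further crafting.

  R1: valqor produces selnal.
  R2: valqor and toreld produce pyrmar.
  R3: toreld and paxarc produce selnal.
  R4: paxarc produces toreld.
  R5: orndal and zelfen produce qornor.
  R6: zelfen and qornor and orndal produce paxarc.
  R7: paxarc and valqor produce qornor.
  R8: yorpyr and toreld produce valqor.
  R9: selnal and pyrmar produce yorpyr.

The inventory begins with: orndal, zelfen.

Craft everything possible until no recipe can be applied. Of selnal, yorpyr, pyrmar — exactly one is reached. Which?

selnal

Using R5, orndal and zelfen make qornor.
Using R6, zelfen, qornor, and orndal make paxarc.
paxarc → toreld (R4).
toreld and paxarc → selnal (R3).
pyrmar would need valqor and toreld (R2), but valqor is never obtained. yorpyr would need selnal and pyrmar (R9), but pyrmar is never obtained.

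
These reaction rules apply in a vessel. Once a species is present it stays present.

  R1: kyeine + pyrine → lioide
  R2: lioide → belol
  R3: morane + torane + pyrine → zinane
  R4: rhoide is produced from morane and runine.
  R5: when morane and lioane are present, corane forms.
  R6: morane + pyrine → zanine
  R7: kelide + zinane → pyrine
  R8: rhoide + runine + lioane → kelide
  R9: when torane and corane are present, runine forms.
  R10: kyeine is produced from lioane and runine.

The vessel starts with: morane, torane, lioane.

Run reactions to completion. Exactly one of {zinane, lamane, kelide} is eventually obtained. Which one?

kelide

morane and lioane present → corane forms (R5).
torane and corane present → runine forms (R9).
morane and runine present → rhoide forms (R4).
rhoide, runine, and lioane present → kelide forms (R8).
zinane would need morane, torane, and pyrine (R3), but pyrine never forms. No rule produces lamane, and it is not given.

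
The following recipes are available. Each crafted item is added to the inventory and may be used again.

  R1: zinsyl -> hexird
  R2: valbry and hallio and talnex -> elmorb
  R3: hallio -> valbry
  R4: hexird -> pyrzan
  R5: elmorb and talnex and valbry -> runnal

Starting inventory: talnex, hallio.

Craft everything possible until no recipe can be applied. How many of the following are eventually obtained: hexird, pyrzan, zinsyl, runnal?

Using R3, hallio makes valbry.
Using R2, valbry, hallio, and talnex make elmorb.
elmorb and talnex and valbry -> runnal (R5).
hexird would need zinsyl (R1), but zinsyl is never obtained.
pyrzan would need hexird (R4), but hexird is never obtained.
No rule produces zinsyl, and it is not given.
runnal: reached.
Reached: runnal — 1 of the 4.

1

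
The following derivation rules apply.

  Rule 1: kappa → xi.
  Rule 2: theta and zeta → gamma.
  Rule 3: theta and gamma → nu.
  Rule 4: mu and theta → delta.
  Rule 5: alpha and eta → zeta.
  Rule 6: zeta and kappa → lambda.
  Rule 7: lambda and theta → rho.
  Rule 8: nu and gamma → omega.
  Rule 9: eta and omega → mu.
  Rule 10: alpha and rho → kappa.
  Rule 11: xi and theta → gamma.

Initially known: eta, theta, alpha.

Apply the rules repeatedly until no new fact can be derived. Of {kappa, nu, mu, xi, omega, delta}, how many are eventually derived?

4

From alpha and eta, Rule 5 gives zeta.
theta and zeta hold, so gamma follows (Rule 2).
theta and gamma hold, so nu follows (Rule 3).
From nu and gamma, Rule 8 gives omega.
eta and omega hold, so mu follows (Rule 9).
mu and theta hold, so delta follows (Rule 4).
kappa would need alpha and rho (Rule 10), but rho is never established.
nu: reached.
mu: reached.
xi would need kappa (Rule 1), but kappa is never established.
omega: reached.
delta: reached.
Reached: nu, mu, omega, and delta — 4 of the 6.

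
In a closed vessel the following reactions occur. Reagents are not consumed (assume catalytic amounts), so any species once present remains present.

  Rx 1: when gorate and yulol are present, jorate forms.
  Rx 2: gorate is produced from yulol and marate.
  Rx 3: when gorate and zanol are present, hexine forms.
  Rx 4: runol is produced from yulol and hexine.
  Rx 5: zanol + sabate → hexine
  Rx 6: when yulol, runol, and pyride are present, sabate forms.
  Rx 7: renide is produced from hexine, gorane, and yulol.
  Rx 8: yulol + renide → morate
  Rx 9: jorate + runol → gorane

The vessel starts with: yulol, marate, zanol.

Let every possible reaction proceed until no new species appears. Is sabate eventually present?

sabate would need yulol, runol, and pyride (Rx 6), but pyride never forms.

No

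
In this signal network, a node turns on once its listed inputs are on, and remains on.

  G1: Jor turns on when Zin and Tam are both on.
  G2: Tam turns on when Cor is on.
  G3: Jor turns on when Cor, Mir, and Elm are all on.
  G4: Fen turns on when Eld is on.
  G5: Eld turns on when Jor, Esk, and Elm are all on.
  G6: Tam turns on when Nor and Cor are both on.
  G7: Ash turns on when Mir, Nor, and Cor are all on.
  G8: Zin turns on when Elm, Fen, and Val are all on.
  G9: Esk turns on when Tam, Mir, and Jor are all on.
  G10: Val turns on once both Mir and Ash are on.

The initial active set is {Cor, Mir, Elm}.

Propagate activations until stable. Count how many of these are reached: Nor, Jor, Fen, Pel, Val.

2

Cor, Mir, and Elm are on, so Jor turns on (G3).
G2: Cor on → Tam on.
Tam, Mir, and Jor are on, so Esk turns on (G9).
G5: Jor, Esk, and Elm on → Eld on.
G4: Eld on → Fen on.
No rule produces Nor, and it is not given.
Jor: reached.
Fen: reached.
No rule produces Pel, and it is not given.
Val would need Mir and Ash (G10), but Ash never turns on.
Reached: Jor and Fen — 2 of the 5.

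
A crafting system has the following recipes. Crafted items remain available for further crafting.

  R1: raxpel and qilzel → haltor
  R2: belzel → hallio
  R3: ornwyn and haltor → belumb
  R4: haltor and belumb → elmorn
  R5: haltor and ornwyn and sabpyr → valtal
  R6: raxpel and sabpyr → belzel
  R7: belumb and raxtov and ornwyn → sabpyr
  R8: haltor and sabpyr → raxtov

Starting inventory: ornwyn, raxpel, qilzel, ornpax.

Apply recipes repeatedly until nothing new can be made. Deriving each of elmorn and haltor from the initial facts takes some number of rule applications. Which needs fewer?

haltor

haltor: raxpel and qilzel → haltor (R1). [1 rule application]
elmorn: raxpel and qilzel → haltor (R1). Using R3, ornwyn and haltor make belumb. Using R4, haltor and belumb make elmorn. [3 rule applications]
haltor needs fewer.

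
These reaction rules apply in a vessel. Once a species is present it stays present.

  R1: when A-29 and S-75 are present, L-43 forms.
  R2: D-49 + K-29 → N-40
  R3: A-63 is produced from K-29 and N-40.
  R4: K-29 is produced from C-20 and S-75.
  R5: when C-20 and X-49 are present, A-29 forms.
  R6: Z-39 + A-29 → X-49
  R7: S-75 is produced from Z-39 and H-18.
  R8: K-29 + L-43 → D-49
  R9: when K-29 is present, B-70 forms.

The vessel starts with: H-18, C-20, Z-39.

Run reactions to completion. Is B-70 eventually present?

Z-39 and H-18 present → S-75 forms (R7).
C-20 and S-75 present → K-29 forms (R4).
K-29 present → B-70 forms (R9).

Yes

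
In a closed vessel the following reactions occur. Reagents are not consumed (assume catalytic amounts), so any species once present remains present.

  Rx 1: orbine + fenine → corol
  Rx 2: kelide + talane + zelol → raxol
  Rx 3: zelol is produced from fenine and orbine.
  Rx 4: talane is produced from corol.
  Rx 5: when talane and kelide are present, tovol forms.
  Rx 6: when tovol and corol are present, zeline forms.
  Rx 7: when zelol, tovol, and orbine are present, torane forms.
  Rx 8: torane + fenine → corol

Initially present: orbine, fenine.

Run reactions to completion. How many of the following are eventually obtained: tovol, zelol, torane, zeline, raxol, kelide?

fenine and orbine present → zelol forms (Rx 3).
tovol would need talane and kelide (Rx 5), but kelide never forms.
zelol: reached.
torane would need zelol, tovol, and orbine (Rx 7), but tovol never forms.
zeline would need tovol and corol (Rx 6), but tovol never forms.
raxol would need kelide, talane, and zelol (Rx 2), but kelide never forms.
No rule produces kelide, and it is not given.
Reached: zelol — 1 of the 6.

1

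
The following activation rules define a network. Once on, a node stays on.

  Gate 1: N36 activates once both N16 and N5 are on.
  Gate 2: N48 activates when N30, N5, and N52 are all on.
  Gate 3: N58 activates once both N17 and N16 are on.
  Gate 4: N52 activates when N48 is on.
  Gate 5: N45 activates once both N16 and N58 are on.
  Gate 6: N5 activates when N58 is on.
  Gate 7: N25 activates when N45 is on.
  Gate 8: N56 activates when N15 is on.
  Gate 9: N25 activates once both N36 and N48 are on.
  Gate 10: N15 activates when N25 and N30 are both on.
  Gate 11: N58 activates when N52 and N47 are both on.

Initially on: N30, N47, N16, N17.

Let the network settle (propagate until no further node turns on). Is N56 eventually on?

N17 and N16 are on, so N58 activates (Gate 3).
N16 and N58 are on, so N45 activates (Gate 5).
N45 is on, so N25 activates (Gate 7).
Gate 10: N25 and N30 on → N15 on.
Gate 8: N15 on → N56 on.

Yes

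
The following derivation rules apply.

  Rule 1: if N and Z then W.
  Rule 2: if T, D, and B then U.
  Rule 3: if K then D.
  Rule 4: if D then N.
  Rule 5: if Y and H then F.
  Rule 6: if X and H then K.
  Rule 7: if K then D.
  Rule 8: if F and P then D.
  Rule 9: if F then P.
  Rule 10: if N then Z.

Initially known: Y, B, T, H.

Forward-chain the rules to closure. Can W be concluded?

From Y and H, Rule 5 gives F.
From F, Rule 9 gives P.
From F and P, Rule 8 gives D.
From D, Rule 4 gives N.
N holds, so Z follows (Rule 10).
N and Z hold, so W follows (Rule 1).

Yes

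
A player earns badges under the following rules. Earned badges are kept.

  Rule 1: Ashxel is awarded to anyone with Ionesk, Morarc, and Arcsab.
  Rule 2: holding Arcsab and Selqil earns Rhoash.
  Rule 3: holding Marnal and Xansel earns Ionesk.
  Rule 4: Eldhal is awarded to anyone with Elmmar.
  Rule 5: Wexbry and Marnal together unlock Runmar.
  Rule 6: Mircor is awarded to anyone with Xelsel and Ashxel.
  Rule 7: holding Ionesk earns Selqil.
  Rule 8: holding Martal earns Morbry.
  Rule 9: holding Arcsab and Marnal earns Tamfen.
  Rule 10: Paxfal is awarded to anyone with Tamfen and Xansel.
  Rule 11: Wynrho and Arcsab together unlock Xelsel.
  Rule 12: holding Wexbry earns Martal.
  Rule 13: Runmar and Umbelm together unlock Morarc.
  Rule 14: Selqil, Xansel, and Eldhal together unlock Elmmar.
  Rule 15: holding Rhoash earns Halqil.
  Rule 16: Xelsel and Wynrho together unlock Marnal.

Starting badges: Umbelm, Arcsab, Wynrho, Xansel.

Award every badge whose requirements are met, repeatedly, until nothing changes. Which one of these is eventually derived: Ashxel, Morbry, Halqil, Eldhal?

Halqil

With Wynrho and Arcsab, Xelsel is earned (Rule 11).
With Xelsel and Wynrho, Marnal is earned (Rule 16).
With Marnal and Xansel, Ionesk is earned (Rule 3).
With Ionesk, Selqil is earned (Rule 7).
With Arcsab and Selqil, Rhoash is earned (Rule 2).
With Rhoash, Halqil is earned (Rule 15).
Ashxel would need Ionesk, Morarc, and Arcsab (Rule 1), but Morarc is never earned. Eldhal would need Elmmar (Rule 4), but Elmmar is never earned. Morbry would need Martal (Rule 8), but Martal is never earned.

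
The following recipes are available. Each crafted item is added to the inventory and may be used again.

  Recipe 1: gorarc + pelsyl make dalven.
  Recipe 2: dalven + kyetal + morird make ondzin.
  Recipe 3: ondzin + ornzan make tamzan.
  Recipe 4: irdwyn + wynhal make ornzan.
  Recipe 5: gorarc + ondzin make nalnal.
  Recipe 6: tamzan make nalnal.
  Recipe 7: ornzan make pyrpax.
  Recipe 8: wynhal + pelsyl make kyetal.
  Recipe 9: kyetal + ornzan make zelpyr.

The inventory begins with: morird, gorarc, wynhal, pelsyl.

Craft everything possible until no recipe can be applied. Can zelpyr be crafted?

zelpyr would need kyetal and ornzan (Recipe 9), but ornzan is never obtained.

No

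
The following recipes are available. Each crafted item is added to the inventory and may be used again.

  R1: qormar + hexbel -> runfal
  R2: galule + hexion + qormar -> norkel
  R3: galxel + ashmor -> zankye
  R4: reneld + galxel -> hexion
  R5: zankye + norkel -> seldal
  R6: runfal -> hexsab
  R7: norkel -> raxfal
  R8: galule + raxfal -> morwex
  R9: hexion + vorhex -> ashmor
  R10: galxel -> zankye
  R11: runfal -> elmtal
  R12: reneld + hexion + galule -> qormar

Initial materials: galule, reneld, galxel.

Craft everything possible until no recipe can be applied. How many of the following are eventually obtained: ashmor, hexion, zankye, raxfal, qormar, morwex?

5

Using R4, reneld and galxel make hexion.
Using R10, galxel makes zankye.
Using R12, reneld, hexion, and galule make qormar.
Using R2, galule, hexion, and qormar make norkel.
Using R7, norkel makes raxfal.
galule + raxfal -> morwex (R8).
ashmor would need hexion and vorhex (R9), but vorhex is never obtained.
hexion: reached.
zankye: reached.
raxfal: reached.
qormar: reached.
morwex: reached.
Reached: hexion, zankye, raxfal, qormar, and morwex — 5 of the 6.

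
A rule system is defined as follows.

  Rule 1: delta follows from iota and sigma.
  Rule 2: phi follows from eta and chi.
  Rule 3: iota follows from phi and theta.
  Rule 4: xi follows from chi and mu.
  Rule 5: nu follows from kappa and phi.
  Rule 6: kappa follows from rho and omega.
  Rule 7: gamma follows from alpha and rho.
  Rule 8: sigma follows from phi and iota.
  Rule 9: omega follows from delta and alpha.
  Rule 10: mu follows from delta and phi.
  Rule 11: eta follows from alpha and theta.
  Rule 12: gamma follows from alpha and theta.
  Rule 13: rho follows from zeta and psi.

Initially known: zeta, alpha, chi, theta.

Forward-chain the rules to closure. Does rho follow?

No

rho would need zeta and psi (Rule 13), but psi is never established.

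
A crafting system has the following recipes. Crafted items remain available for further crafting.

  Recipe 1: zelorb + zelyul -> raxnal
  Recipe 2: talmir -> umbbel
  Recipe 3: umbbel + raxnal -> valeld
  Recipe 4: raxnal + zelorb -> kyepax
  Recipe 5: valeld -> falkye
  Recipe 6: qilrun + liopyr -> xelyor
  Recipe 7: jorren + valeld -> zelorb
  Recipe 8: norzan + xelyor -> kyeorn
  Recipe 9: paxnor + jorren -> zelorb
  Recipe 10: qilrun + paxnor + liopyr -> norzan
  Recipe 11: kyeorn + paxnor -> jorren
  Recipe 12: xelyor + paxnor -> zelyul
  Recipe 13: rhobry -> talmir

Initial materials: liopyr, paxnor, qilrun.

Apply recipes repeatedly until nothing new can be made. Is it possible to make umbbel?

umbbel would need talmir (Recipe 2), but talmir is never obtained.

No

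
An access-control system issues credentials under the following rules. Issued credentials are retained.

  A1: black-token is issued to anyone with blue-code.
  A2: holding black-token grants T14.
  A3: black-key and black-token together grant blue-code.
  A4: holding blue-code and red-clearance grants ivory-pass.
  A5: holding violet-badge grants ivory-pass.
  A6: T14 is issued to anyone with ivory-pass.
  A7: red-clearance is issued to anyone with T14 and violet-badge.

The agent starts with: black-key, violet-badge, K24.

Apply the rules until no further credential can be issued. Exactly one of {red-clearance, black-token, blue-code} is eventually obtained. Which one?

Holding violet-badge grants ivory-pass (A5).
Holding ivory-pass grants T14 (A6).
Holding T14 and violet-badge grants red-clearance (A7).
blue-code would need black-key and black-token (A3), but black-token is never granted. black-token would need blue-code (A1), but blue-code is never granted.

red-clearance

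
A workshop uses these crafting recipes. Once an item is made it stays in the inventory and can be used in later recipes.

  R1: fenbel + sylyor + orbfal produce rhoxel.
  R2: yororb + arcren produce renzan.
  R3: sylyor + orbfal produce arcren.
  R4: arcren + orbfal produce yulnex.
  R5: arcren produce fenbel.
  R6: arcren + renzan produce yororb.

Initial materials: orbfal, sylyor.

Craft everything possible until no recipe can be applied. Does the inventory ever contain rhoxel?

Yes

sylyor + orbfal → arcren (R3).
arcren → fenbel (R5).
fenbel + sylyor + orbfal → rhoxel (R1).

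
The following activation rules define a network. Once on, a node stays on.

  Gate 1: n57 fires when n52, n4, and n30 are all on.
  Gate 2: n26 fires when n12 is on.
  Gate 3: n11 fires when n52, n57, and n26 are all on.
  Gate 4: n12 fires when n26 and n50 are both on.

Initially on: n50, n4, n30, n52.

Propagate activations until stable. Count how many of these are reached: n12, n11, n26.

0

n12 would need n26 and n50 (Gate 4), but n26 never turns on.
n11 would need n52, n57, and n26 (Gate 3), but n26 never turns on.
n26 would need n12 (Gate 2), but n12 never turns on.
None of the 3 are reached.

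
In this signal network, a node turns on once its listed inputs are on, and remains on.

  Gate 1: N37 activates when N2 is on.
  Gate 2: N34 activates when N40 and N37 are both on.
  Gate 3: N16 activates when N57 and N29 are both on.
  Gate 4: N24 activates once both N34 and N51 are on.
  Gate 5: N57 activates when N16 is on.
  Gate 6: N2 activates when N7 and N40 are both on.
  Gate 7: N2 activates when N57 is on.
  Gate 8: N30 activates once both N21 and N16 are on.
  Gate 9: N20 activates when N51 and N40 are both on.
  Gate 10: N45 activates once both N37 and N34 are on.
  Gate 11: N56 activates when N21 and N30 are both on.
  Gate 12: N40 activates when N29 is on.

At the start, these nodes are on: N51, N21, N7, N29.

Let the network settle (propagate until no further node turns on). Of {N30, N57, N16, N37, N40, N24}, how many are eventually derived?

Gate 12: N29 on → N40 on.
Gate 6: N7 and N40 on → N2 on.
N2 is on, so N37 activates (Gate 1).
N40 and N37 are on, so N34 activates (Gate 2).
Gate 4: N34 and N51 on → N24 on.
N30 would need N21 and N16 (Gate 8), but N16 never turns on.
N57 would need N16 (Gate 5), but N16 never turns on.
N16 would need N57 and N29 (Gate 3), but N57 never turns on.
N37: reached.
N40: reached.
N24: reached.
Reached: N37, N40, and N24 — 3 of the 6.

3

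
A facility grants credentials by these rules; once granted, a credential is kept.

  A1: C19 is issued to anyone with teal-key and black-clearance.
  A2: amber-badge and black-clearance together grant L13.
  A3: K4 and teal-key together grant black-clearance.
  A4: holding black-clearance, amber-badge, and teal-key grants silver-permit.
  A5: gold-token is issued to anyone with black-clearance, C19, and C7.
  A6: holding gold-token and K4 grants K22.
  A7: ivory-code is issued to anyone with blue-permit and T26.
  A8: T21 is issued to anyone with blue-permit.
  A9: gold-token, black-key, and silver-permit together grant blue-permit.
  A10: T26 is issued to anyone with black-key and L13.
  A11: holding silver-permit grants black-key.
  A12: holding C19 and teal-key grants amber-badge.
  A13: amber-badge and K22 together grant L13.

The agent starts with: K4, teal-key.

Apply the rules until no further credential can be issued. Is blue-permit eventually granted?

No

blue-permit would need gold-token, black-key, and silver-permit (A9), but gold-token is never granted.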